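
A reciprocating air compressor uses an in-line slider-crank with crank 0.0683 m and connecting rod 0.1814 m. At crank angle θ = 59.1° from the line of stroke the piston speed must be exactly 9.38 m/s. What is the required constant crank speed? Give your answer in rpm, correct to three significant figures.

1270

For an in-line slider-crank, |v_piston| = rω|sinθ|·[1 + r cosθ/√(L² − r² sin²θ)].
With r = 0.0683 m, L = 0.1814 m, θ = 59.1°: the bracketed kinematic factor |dx/dθ| = 0.07058 m.
ω = v/|dx/dθ| = 9.38/0.07058 = 132.9 rad/s.
N = 60ω/(2π) = 1269.1 rpm.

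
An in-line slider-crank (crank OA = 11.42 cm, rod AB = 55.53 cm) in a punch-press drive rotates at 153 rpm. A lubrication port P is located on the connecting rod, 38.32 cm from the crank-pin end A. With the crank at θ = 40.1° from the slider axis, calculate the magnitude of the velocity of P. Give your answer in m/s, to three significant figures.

1.38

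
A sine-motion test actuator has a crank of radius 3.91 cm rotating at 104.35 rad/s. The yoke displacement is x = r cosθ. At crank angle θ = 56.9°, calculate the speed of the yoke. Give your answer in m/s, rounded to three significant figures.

3.42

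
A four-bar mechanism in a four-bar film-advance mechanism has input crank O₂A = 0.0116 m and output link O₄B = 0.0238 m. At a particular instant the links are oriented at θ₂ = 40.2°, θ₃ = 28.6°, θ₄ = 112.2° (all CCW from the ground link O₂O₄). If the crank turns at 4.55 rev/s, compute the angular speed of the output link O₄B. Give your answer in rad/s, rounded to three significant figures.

ω₂ = 28.59 rad/s (from 4.55 rev/s).
Differentiating the loop-closure r₂e^{iθ₂}+r₃e^{iθ₃}=r₁+r₄e^{iθ₄} gives r₂ω₂e^{iθ₂}+r₃ω₃e^{iθ₃}=r₄ω₄e^{iθ₄}.
Eliminating the other unknown: ω₄ = r₂ω₂ sin(θ₂−θ₃) / [r₄ sin(θ₄−θ₃)].
Numerator sine = +0.20108; denominator sine = +0.99377.
Result = 0.0116·28.59·(+0.20108) / (0.0238·(+0.99377)) = +2.8194 rad/s; magnitude 2.8194 rad/s.

2.82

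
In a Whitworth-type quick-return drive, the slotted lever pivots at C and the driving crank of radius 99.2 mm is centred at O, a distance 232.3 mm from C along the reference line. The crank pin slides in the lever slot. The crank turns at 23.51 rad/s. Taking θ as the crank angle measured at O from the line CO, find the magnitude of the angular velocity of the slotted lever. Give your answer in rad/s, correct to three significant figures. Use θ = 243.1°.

ω = 23.51 rad/s
Crank pin A relative to C: A = (d + r cosθ, r sinθ); lever angle φ = atan2(r sinθ, d + r cosθ).
Differentiating tanφ: φ̇ = rω(d cosθ + r)/(d² + r² + 2dr cosθ).
d² + r² + 2dr cosθ = |CA|² = 0.042952 m²;  d cosθ + r = -0.0059006 m.
|ω_lever| = |0.0992·23.51·-0.0059006| / 0.042952 = 0.32039 rad/s.

0.320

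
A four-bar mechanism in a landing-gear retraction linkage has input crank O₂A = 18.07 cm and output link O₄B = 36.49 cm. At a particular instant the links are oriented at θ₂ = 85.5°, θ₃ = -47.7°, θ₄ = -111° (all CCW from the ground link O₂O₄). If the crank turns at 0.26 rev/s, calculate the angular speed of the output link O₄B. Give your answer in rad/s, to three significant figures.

0.660

ω₂ = 1.634 rad/s (from 0.26 rev/s).
Differentiating the loop-closure r₂e^{iθ₂}+r₃e^{iθ₃}=r₁+r₄e^{iθ₄} gives r₂ω₂e^{iθ₂}+r₃ω₃e^{iθ₃}=r₄ω₄e^{iθ₄}.
Eliminating the other unknown: ω₄ = r₂ω₂ sin(θ₂−θ₃) / [r₄ sin(θ₄−θ₃)].
Numerator sine = +0.72897; denominator sine = -0.89337.
Result = 0.1807·1.634·(+0.72897) / (0.3649·(-0.89337)) = -0.66011 rad/s; magnitude 0.66011 rad/s.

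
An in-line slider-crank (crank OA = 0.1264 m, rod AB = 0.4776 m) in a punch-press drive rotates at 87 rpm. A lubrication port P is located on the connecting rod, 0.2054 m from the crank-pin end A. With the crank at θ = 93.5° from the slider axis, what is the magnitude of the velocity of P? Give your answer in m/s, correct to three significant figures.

ω = 9.111 rad/s.  Crank-pin speed |V_A| = rω = 1.1516 m/s, perpendicular to OA.
Rod angle: sinφ = −(r/L) sinθ ⇒ φ = -15.317°; ω_rod = −rω cosθ/√(L²−r²sin²θ) = +0.15262 rad/s.
V_P = V_A + ω_rod × AP, with AP = 0.2054 m along the rod.
Components: V_Px = −rω sinθ − a·ω_rod·sinφ = -1.1412 m/s;  V_Py = rω cosθ + a·ω_rod·cosφ = -0.040068 m/s.
|V_P| = √(V_Px² + V_Py²) = 1.1419 m/s.

1.14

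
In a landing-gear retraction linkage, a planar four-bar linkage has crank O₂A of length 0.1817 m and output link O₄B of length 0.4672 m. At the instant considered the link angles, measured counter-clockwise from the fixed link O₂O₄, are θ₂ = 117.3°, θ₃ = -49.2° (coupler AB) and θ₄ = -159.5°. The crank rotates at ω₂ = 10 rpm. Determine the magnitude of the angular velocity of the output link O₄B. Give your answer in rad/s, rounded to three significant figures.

0.101

ω₂ = 1.047 rad/s (from 10 rpm).
Differentiating the loop-closure r₂e^{iθ₂}+r₃e^{iθ₃}=r₁+r₄e^{iθ₄} gives r₂ω₂e^{iθ₂}+r₃ω₃e^{iθ₃}=r₄ω₄e^{iθ₄}.
Eliminating the other unknown: ω₄ = r₂ω₂ sin(θ₂−θ₃) / [r₄ sin(θ₄−θ₃)].
Numerator sine = +0.23345; denominator sine = -0.93789.
Result = 0.1817·1.047·(+0.23345) / (0.4672·(-0.93789)) = -0.10137 rad/s; magnitude 0.10137 rad/s.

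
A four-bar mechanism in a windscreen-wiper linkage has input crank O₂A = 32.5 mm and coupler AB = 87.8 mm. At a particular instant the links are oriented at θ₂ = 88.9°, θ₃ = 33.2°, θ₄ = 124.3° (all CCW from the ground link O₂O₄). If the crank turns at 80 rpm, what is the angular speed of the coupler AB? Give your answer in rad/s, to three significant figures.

ω₂ = 8.378 rad/s (from 80 rpm).
Differentiating the loop-closure r₂e^{iθ₂}+r₃e^{iθ₃}=r₁+r₄e^{iθ₄} gives r₂ω₂e^{iθ₂}+r₃ω₃e^{iθ₃}=r₄ω₄e^{iθ₄}.
Eliminating the other unknown: ω₃ = r₂ω₂ sin(θ₄−θ₂) / [r₃ sin(θ₃−θ₄)].
Numerator sine = +0.57928; denominator sine = -0.99982.
Result = 0.0325·8.378·(+0.57928) / (0.0878·(-0.99982)) = -1.7967 rad/s; magnitude 1.7967 rad/s.

1.80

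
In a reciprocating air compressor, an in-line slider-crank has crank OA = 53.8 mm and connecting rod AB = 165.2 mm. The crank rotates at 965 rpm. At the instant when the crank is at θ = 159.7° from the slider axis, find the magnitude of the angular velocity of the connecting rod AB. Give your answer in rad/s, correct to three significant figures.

ω = 101.1 rad/s (converted from 965 rpm).
The rod makes angle φ with the slider axis where L sinφ = r sinθ; differentiating, L cosφ·φ̇ = r ω cosθ.
L cosφ = √(L² − r² sin²θ) = 0.16414 m.
|ω_rod| = r ω |cosθ| / √(L² − r² sin²θ) = 0.0538·101.1·0.93789/0.16414 = 31.065 rad/s.

31.1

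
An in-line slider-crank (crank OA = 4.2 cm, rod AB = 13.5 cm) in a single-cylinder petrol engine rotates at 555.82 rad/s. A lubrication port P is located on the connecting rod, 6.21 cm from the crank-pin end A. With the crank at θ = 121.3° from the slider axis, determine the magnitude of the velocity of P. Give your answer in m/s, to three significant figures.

19.5

ω = 555.8 rad/s.  Crank-pin speed |V_A| = rω = 23.344 m/s, perpendicular to OA.
Rod angle: sinφ = −(r/L) sinθ ⇒ φ = -15.416°; ω_rod = −rω cosθ/√(L²−r²sin²θ) = +93.189 rad/s.
V_P = V_A + ω_rod × AP, with AP = 0.0621 m along the rod.
Components: V_Px = −rω sinθ − a·ω_rod·sinφ = -18.408 m/s;  V_Py = rω cosθ + a·ω_rod·cosφ = -6.5491 m/s.
|V_P| = √(V_Px² + V_Py²) = 19.539 m/s.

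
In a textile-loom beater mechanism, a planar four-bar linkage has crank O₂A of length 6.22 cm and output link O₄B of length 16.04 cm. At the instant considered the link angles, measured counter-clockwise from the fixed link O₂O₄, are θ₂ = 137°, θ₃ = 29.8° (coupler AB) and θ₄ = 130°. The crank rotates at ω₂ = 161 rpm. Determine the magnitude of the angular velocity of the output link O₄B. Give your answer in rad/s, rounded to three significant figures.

6.35

ω₂ = 16.86 rad/s (from 161 rpm).
Differentiating the loop-closure r₂e^{iθ₂}+r₃e^{iθ₃}=r₁+r₄e^{iθ₄} gives r₂ω₂e^{iθ₂}+r₃ω₃e^{iθ₃}=r₄ω₄e^{iθ₄}.
Eliminating the other unknown: ω₄ = r₂ω₂ sin(θ₂−θ₃) / [r₄ sin(θ₄−θ₃)].
Numerator sine = +0.95528; denominator sine = +0.98420.
Result = 0.0622·16.86·(+0.95528) / (0.1604·(+0.98420)) = +6.3458 rad/s; magnitude 6.3458 rad/s.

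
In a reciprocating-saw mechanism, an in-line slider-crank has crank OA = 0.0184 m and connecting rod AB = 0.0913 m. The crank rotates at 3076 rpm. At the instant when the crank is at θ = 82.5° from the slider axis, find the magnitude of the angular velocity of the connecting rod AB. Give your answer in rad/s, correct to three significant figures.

8.65

ω = 322.1 rad/s (converted from 3076 rpm).
The rod makes angle φ with the slider axis where L sinφ = r sinθ; differentiating, L cosφ·φ̇ = r ω cosθ.
L cosφ = √(L² − r² sin²θ) = 0.089459 m.
|ω_rod| = r ω |cosθ| / √(L² − r² sin²θ) = 0.0184·322.1·0.13053/0.089459 = 8.6478 rad/s.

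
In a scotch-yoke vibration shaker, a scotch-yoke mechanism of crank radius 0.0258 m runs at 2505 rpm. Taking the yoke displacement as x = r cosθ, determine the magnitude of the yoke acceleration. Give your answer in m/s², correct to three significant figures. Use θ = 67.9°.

ω = 262.3 rad/s (from 2505 rpm).
x = r cosθ ⇒ ẍ = −rω² cosθ (ω constant).
|a| = rω²|cosθ| = 0.0258·(262.3)²·|cos 67.9°| = 667.94 m/s².

668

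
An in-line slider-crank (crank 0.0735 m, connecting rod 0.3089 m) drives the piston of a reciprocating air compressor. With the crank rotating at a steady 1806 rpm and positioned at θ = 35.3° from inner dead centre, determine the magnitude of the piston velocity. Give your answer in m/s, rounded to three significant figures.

9.61

ω = 2π·1806/60 = 189.1 rad/s
For an in-line slider-crank, x = r cosθ + √(L² − r² sin²θ), so v = −rω sinθ·[1 + r cosθ/√(L² − r² sin²θ)].
With r = 0.0735 m, L = 0.3089 m, θ = 35.3°: √(L² − r² sin²θ) = 0.30597 m.
v = −0.0735·189.1·0.57786·[1 + 0.0735·0.81614/0.30597] = -9.6074 m/s.
|v| = 9.6074 m/s.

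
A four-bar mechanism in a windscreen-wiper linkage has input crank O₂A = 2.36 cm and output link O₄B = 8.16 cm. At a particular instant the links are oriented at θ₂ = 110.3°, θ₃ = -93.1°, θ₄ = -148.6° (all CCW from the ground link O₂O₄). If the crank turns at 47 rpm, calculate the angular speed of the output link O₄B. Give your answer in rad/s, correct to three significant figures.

0.686

ω₂ = 4.922 rad/s (from 47 rpm).
Differentiating the loop-closure r₂e^{iθ₂}+r₃e^{iθ₃}=r₁+r₄e^{iθ₄} gives r₂ω₂e^{iθ₂}+r₃ω₃e^{iθ₃}=r₄ω₄e^{iθ₄}.
Eliminating the other unknown: ω₄ = r₂ω₂ sin(θ₂−θ₃) / [r₄ sin(θ₄−θ₃)].
Numerator sine = -0.39715; denominator sine = -0.82413.
Result = 0.0236·4.922·(-0.39715) / (0.0816·(-0.82413)) = +0.68597 rad/s; magnitude 0.68597 rad/s.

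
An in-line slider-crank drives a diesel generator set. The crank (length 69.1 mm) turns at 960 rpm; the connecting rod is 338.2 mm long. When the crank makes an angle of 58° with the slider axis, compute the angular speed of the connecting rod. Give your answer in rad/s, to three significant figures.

ω = 100.5 rad/s (converted from 960 rpm).
The rod makes angle φ with the slider axis where L sinφ = r sinθ; differentiating, L cosφ·φ̇ = r ω cosθ.
L cosφ = √(L² − r² sin²θ) = 0.33308 m.
|ω_rod| = r ω |cosθ| / √(L² − r² sin²θ) = 0.0691·100.5·0.52992/0.33308 = 11.052 rad/s.

11.1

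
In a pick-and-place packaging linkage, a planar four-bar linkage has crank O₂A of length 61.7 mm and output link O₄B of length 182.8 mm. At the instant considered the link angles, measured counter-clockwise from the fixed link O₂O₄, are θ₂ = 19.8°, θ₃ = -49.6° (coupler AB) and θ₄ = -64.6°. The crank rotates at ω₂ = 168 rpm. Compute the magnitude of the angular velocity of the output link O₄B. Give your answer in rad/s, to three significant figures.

21.5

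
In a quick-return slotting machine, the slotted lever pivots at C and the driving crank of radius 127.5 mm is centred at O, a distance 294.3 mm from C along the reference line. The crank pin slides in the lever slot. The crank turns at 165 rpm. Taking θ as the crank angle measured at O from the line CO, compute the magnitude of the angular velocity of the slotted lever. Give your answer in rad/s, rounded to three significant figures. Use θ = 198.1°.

ω = 17.28 rad/s (from 165 rpm).
Crank pin A relative to C: A = (d + r cosθ, r sinθ); lever angle φ = atan2(r sinθ, d + r cosθ).
Differentiating tanφ: φ̇ = rω(d cosθ + r)/(d² + r² + 2dr cosθ).
d² + r² + 2dr cosθ = |CA|² = 0.0315359 m²;  d cosθ + r = -0.15224 m.
|ω_lever| = |0.1275·17.28·-0.15224| / 0.0315359 = 10.635 rad/s.

10.6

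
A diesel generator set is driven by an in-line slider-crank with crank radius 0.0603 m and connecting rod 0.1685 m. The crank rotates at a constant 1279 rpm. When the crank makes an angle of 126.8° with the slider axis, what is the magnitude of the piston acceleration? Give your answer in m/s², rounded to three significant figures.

ω = 2π·1279/60 = 133.9 rad/s
x(θ) = r cosθ + √(L² − r² sin²θ); with ω constant, a = ω²·d²x/dθ².
d²x/dθ² = −r cosθ − r²(cos2θ)/√u − r⁴ sin²2θ/(4u^{3/2}),  u = L² − r² sin²θ = 0.0260609 m².
Substituting r = 0.0603 m, L = 0.1685 m, θ = 126.8°: d²x/dθ² = +0.041757 m.
a = ω²·d²x/dθ² = (133.9)²·(+0.041757) = +749.09 m/s²;  |a| = 749.09 m/s².

749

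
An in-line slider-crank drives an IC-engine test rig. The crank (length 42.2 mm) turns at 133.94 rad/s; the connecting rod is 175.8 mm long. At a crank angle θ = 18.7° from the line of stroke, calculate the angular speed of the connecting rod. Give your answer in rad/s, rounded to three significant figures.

30.5

ω = 133.9 rad/s
The rod makes angle φ with the slider axis where L sinφ = r sinθ; differentiating, L cosφ·φ̇ = r ω cosθ.
L cosφ = √(L² − r² sin²θ) = 0.17528 m.
|ω_rod| = r ω |cosθ| / √(L² − r² sin²θ) = 0.0422·133.9·0.94721/0.17528 = 30.545 rad/s.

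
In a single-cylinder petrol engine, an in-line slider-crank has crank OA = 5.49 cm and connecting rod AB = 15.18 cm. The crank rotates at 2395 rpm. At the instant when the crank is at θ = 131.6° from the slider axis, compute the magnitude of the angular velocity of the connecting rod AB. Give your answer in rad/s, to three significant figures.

62.6

ω = 250.8 rad/s (converted from 2395 rpm).
The rod makes angle φ with the slider axis where L sinφ = r sinθ; differentiating, L cosφ·φ̇ = r ω cosθ.
L cosφ = √(L² − r² sin²θ) = 0.14614 m.
|ω_rod| = r ω |cosθ| / √(L² − r² sin²θ) = 0.0549·250.8·0.66393/0.14614 = 62.553 rad/s.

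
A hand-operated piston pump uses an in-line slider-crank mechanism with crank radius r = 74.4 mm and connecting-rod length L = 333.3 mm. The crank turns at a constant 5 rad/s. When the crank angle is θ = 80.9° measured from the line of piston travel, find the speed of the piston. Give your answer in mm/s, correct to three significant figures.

ω = 5 rad/s
For an in-line slider-crank, x = r cosθ + √(L² − r² sin²θ), so v = −rω sinθ·[1 + r cosθ/√(L² − r² sin²θ)].
With r = 0.0744 m, L = 0.3333 m, θ = 80.9°: √(L² − r² sin²θ) = 0.3251 m.
v = −0.0744·5·0.98741·[1 + 0.0744·0.15816/0.3251] = -0.38061 m/s.
|v| = 0.38061 m/s = 380.61 mm/s.

381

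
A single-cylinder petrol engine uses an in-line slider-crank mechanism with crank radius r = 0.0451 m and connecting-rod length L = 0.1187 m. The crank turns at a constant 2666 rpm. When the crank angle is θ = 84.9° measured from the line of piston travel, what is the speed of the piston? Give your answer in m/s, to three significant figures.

ω = 2π·2666/60 = 279.2 rad/s
For an in-line slider-crank, x = r cosθ + √(L² − r² sin²θ), so v = −rω sinθ·[1 + r cosθ/√(L² − r² sin²θ)].
With r = 0.0451 m, L = 0.1187 m, θ = 84.9°: √(L² − r² sin²θ) = 0.10987 m.
v = −0.0451·279.2·0.99604·[1 + 0.0451·0.08889/0.10987] = -12.999 m/s.
|v| = 12.999 m/s.

13.0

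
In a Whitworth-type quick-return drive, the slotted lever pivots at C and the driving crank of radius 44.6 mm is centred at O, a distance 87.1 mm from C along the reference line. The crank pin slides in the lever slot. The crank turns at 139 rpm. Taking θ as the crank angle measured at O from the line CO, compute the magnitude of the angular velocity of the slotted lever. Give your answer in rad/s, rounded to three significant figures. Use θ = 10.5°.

4.91

ω = 14.56 rad/s (from 139 rpm).
Crank pin A relative to C: A = (d + r cosθ, r sinθ); lever angle φ = atan2(r sinθ, d + r cosθ).
Differentiating tanφ: φ̇ = rω(d cosθ + r)/(d² + r² + 2dr cosθ).
d² + r² + 2dr cosθ = |CA|² = 0.0172148 m²;  d cosθ + r = +0.13024 m.
|ω_lever| = |0.0446·14.56·+0.13024| / 0.0172148 = 4.9116 rad/s.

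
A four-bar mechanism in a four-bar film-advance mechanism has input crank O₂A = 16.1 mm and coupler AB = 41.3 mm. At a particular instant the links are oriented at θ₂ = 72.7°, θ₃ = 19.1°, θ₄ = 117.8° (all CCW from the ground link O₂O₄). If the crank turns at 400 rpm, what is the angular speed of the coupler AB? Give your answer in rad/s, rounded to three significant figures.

11.7

ω₂ = 41.89 rad/s (from 400 rpm).
Differentiating the loop-closure r₂e^{iθ₂}+r₃e^{iθ₃}=r₁+r₄e^{iθ₄} gives r₂ω₂e^{iθ₂}+r₃ω₃e^{iθ₃}=r₄ω₄e^{iθ₄}.
Eliminating the other unknown: ω₃ = r₂ω₂ sin(θ₄−θ₂) / [r₃ sin(θ₃−θ₄)].
Numerator sine = +0.70834; denominator sine = -0.98849.
Result = 0.0161·41.89·(+0.70834) / (0.0413·(-0.98849)) = -11.701 rad/s; magnitude 11.701 rad/s.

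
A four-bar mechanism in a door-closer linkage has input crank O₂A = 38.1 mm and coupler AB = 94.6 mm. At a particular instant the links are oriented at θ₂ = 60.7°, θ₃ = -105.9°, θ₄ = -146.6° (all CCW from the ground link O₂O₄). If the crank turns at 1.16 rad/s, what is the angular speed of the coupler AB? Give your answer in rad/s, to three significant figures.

ω₂ = 1.16 rad/s
Differentiating the loop-closure r₂e^{iθ₂}+r₃e^{iθ₃}=r₁+r₄e^{iθ₄} gives r₂ω₂e^{iθ₂}+r₃ω₃e^{iθ₃}=r₄ω₄e^{iθ₄}.
Eliminating the other unknown: ω₃ = r₂ω₂ sin(θ₄−θ₂) / [r₃ sin(θ₃−θ₄)].
Numerator sine = +0.45865; denominator sine = +0.65210.
Result = 0.0381·1.16·(+0.45865) / (0.0946·(+0.65210)) = +0.32859 rad/s; magnitude 0.32859 rad/s.

0.329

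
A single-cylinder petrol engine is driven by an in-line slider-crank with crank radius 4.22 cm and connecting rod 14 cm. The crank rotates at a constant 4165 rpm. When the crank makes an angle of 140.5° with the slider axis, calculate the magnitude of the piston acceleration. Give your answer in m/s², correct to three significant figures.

ω = 2π·4165/60 = 436.2 rad/s
x(θ) = r cosθ + √(L² − r² sin²θ); with ω constant, a = ω²·d²x/dθ².
d²x/dθ² = −r cosθ − r²(cos2θ)/√u − r⁴ sin²2θ/(4u^{3/2}),  u = L² − r² sin²θ = 0.0188795 m².
Substituting r = 0.0422 m, L = 0.14 m, θ = 140.5°: d²x/dθ² = +0.029795 m.
a = ω²·d²x/dθ² = (436.2)²·(+0.029795) = +5668 m/s²;  |a| = 5668 m/s².

5670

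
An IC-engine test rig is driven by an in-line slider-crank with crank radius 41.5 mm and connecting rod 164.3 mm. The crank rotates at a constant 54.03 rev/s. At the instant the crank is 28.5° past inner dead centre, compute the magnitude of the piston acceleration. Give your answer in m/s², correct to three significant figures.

4880

ω = 2π·54 = 339.5 rad/s
x(θ) = r cosθ + √(L² − r² sin²θ); with ω constant, a = ω²·d²x/dθ².
d²x/dθ² = −r cosθ − r²(cos2θ)/√u − r⁴ sin²2θ/(4u^{3/2}),  u = L² − r² sin²θ = 0.0266024 m².
Substituting r = 0.0415 m, L = 0.1643 m, θ = 28.5°: d²x/dθ² = -0.042342 m.
a = ω²·d²x/dθ² = (339.5)²·(-0.042342) = -4879.8 m/s²;  |a| = 4879.8 m/s².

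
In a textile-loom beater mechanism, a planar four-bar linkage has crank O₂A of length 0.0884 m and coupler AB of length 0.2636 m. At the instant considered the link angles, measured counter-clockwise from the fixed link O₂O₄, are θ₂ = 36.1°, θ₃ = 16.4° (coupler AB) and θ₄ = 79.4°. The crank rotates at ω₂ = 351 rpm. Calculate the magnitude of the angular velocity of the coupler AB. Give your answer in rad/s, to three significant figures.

9.49

ω₂ = 36.76 rad/s (from 351 rpm).
Differentiating the loop-closure r₂e^{iθ₂}+r₃e^{iθ₃}=r₁+r₄e^{iθ₄} gives r₂ω₂e^{iθ₂}+r₃ω₃e^{iθ₃}=r₄ω₄e^{iθ₄}.
Eliminating the other unknown: ω₃ = r₂ω₂ sin(θ₄−θ₂) / [r₃ sin(θ₃−θ₄)].
Numerator sine = +0.68582; denominator sine = -0.89101.
Result = 0.0884·36.76·(+0.68582) / (0.2636·(-0.89101)) = -9.4879 rad/s; magnitude 9.4879 rad/s.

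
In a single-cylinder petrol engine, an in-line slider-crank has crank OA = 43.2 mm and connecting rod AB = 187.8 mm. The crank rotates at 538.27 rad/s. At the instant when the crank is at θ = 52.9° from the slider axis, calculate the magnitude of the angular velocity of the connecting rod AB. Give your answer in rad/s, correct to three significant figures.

76.0

ω = 538.3 rad/s
The rod makes angle φ with the slider axis where L sinφ = r sinθ; differentiating, L cosφ·φ̇ = r ω cosθ.
L cosφ = √(L² − r² sin²θ) = 0.18461 m.
|ω_rod| = r ω |cosθ| / √(L² − r² sin²θ) = 0.0432·538.3·0.60321/0.18461 = 75.978 rad/s.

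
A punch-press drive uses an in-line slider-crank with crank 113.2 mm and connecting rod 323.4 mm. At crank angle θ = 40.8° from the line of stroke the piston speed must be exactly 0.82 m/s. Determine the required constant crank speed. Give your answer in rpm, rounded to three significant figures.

For an in-line slider-crank, |v_piston| = rω|sinθ|·[1 + r cosθ/√(L² − r² sin²θ)].
With r = 0.1132 m, L = 0.3234 m, θ = 40.8°: the bracketed kinematic factor |dx/dθ| = 0.0941 m.
ω = v/|dx/dθ| = 0.82/0.0941 = 8.7141 rad/s.
N = 60ω/(2π) = 83.214 rpm.

83.2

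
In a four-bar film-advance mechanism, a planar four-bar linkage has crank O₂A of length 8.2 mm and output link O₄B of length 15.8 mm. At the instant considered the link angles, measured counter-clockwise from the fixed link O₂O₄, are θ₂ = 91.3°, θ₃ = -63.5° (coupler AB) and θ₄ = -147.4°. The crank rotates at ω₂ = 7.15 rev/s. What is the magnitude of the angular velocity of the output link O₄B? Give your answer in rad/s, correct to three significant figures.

9.98

ω₂ = 44.92 rad/s (from 7.15 rev/s).
Differentiating the loop-closure r₂e^{iθ₂}+r₃e^{iθ₃}=r₁+r₄e^{iθ₄} gives r₂ω₂e^{iθ₂}+r₃ω₃e^{iθ₃}=r₄ω₄e^{iθ₄}.
Eliminating the other unknown: ω₄ = r₂ω₂ sin(θ₂−θ₃) / [r₄ sin(θ₄−θ₃)].
Numerator sine = +0.42578; denominator sine = -0.99434.
Result = 0.0082·44.92·(+0.42578) / (0.0158·(-0.99434)) = -9.9837 rad/s; magnitude 9.9837 rad/s.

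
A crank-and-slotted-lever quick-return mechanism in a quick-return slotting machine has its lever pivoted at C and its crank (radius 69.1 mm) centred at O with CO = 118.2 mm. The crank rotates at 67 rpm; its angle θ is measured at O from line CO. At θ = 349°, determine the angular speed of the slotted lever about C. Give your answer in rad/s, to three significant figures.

2.58

ω = 7.016 rad/s (from 67 rpm).
Crank pin A relative to C: A = (d + r cosθ, r sinθ); lever angle φ = atan2(r sinθ, d + r cosθ).
Differentiating tanφ: φ̇ = rω(d cosθ + r)/(d² + r² + 2dr cosθ).
d² + r² + 2dr cosθ = |CA|² = 0.0347812 m²;  d cosθ + r = +0.18513 m.
|ω_lever| = |0.0691·7.016·+0.18513| / 0.0347812 = 2.5805 rad/s.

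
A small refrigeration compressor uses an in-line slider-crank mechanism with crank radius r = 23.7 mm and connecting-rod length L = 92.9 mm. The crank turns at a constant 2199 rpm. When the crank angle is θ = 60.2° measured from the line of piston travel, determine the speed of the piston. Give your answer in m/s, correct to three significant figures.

5.35

ω = 2π·2199/60 = 230.3 rad/s
For an in-line slider-crank, x = r cosθ + √(L² − r² sin²θ), so v = −rω sinθ·[1 + r cosθ/√(L² − r² sin²θ)].
With r = 0.0237 m, L = 0.0929 m, θ = 60.2°: √(L² − r² sin²θ) = 0.090595 m.
v = −0.0237·230.3·0.86777·[1 + 0.0237·0.49697/0.090595] = -5.3516 m/s.
|v| = 5.3516 m/s.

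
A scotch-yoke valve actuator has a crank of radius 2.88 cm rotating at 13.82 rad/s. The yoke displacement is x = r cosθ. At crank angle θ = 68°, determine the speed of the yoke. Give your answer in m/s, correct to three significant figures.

0.369

ω = 13.82 rad/s
x = r cosθ ⇒ ẋ = −rω sinθ.
|v| = rω|sinθ| = 0.0288·13.82·|sin 68°| = 0.36903 m/s.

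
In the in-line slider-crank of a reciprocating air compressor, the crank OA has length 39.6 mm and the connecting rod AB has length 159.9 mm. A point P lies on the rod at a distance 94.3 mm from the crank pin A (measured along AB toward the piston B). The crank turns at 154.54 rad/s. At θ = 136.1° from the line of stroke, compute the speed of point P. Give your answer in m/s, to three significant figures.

4.20

ω = 154.5 rad/s.  Crank-pin speed |V_A| = rω = 6.1198 m/s, perpendicular to OA.
Rod angle: sinφ = −(r/L) sinθ ⇒ φ = -9.888°; ω_rod = −rω cosθ/√(L²−r²sin²θ) = +27.993 rad/s.
V_P = V_A + ω_rod × AP, with AP = 0.0943 m along the rod.
Components: V_Px = −rω sinθ − a·ω_rod·sinφ = -3.7902 m/s;  V_Py = rω cosθ + a·ω_rod·cosφ = -1.8091 m/s.
|V_P| = √(V_Px² + V_Py²) = 4.1998 m/s.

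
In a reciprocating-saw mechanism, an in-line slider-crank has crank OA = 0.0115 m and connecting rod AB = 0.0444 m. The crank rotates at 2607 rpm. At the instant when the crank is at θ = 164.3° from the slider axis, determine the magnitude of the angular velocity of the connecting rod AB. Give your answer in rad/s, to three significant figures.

68.2

ω = 273 rad/s (converted from 2607 rpm).
The rod makes angle φ with the slider axis where L sinφ = r sinθ; differentiating, L cosφ·φ̇ = r ω cosθ.
L cosφ = √(L² − r² sin²θ) = 0.044291 m.
|ω_rod| = r ω |cosθ| / √(L² − r² sin²θ) = 0.0115·273·0.96269/0.044291 = 68.24 rad/s.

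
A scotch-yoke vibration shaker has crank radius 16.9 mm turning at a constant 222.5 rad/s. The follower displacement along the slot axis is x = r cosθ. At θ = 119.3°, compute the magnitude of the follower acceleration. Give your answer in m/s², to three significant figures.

ω = 222.5 rad/s
x = r cosθ ⇒ ẍ = −rω² cosθ (ω constant).
|a| = rω²|cosθ| = 0.0169·(222.5)²·|cos 119.3°| = 409.44 m/s².

409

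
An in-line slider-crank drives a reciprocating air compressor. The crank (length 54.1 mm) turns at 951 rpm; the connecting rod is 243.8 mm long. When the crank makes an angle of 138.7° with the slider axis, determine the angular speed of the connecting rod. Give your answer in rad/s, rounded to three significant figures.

16.8

ω = 99.59 rad/s (converted from 951 rpm).
The rod makes angle φ with the slider axis where L sinφ = r sinθ; differentiating, L cosφ·φ̇ = r ω cosθ.
L cosφ = √(L² − r² sin²θ) = 0.24117 m.
|ω_rod| = r ω |cosθ| / √(L² − r² sin²θ) = 0.0541·99.59·0.75126/0.24117 = 16.783 rad/s.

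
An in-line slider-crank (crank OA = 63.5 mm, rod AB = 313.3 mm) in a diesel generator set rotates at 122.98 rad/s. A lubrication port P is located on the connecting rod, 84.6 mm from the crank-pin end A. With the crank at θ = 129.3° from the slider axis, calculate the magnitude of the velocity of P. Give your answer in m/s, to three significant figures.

6.86

ω = 123 rad/s.  Crank-pin speed |V_A| = rω = 7.8092 m/s, perpendicular to OA.
Rod angle: sinφ = −(r/L) sinθ ⇒ φ = -9.024°; ω_rod = −rω cosθ/√(L²−r²sin²θ) = +15.985 rad/s.
V_P = V_A + ω_rod × AP, with AP = 0.0846 m along the rod.
Components: V_Px = −rω sinθ − a·ω_rod·sinφ = -5.831 m/s;  V_Py = rω cosθ + a·ω_rod·cosφ = -3.6106 m/s.
|V_P| = √(V_Px² + V_Py²) = 6.8583 m/s.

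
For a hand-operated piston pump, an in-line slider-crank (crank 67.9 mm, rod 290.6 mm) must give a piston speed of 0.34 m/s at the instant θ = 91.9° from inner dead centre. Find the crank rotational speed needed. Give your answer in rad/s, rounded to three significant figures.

5.05

For an in-line slider-crank, |v_piston| = rω|sinθ|·[1 + r cosθ/√(L² − r² sin²θ)].
With r = 0.0679 m, L = 0.2906 m, θ = 91.9°: the bracketed kinematic factor |dx/dθ| = 0.067322 m.
ω = v/|dx/dθ| = 0.34/0.067322 = 5.0504 rad/s.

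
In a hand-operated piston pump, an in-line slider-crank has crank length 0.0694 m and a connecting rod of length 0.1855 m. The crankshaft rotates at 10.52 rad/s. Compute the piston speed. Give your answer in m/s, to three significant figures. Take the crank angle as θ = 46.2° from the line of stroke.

ω = 10.52 rad/s
For an in-line slider-crank, x = r cosθ + √(L² − r² sin²θ), so v = −rω sinθ·[1 + r cosθ/√(L² − r² sin²θ)].
With r = 0.0694 m, L = 0.1855 m, θ = 46.2°: √(L² − r² sin²θ) = 0.17861 m.
v = −0.0694·10.52·0.72176·[1 + 0.0694·0.69214/0.17861] = -0.66866 m/s.
|v| = 0.66866 m/s.

0.669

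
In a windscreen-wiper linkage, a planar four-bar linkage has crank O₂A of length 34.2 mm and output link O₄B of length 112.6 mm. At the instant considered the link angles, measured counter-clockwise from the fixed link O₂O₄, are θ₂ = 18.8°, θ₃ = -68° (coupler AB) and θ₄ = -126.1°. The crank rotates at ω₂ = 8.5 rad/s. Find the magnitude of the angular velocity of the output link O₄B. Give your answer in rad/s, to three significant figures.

3.04

ω₂ = 8.5 rad/s
Differentiating the loop-closure r₂e^{iθ₂}+r₃e^{iθ₃}=r₁+r₄e^{iθ₄} gives r₂ω₂e^{iθ₂}+r₃ω₃e^{iθ₃}=r₄ω₄e^{iθ₄}.
Eliminating the other unknown: ω₄ = r₂ω₂ sin(θ₂−θ₃) / [r₄ sin(θ₄−θ₃)].
Numerator sine = +0.99844; denominator sine = -0.84897.
Result = 0.0342·8.5·(+0.99844) / (0.1126·(-0.84897)) = -3.0362 rad/s; magnitude 3.0362 rad/s.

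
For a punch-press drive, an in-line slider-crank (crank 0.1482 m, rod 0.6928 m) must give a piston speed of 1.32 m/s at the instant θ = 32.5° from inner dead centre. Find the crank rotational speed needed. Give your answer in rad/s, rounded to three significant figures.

14.0

For an in-line slider-crank, |v_piston| = rω|sinθ|·[1 + r cosθ/√(L² − r² sin²θ)].
With r = 0.1482 m, L = 0.6928 m, θ = 32.5°: the bracketed kinematic factor |dx/dθ| = 0.09409 m.
ω = v/|dx/dθ| = 1.32/0.09409 = 14.029 rad/s.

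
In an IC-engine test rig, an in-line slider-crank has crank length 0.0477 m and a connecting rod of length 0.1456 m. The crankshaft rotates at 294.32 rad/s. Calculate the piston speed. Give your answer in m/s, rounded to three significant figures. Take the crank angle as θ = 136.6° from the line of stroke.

ω = 294.3 rad/s
For an in-line slider-crank, x = r cosθ + √(L² − r² sin²θ), so v = −rω sinθ·[1 + r cosθ/√(L² − r² sin²θ)].
With r = 0.0477 m, L = 0.1456 m, θ = 136.6°: √(L² − r² sin²θ) = 0.14186 m.
v = −0.0477·294.3·0.68709·[1 + 0.0477·-0.72657/0.14186] = -7.2895 m/s.
|v| = 7.2895 m/s.

7.29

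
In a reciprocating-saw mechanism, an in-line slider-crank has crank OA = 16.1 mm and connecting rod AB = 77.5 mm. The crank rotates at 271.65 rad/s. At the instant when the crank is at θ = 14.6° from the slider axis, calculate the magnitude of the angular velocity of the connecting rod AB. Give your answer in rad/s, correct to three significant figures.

ω = 271.6 rad/s
The rod makes angle φ with the slider axis where L sinφ = r sinθ; differentiating, L cosφ·φ̇ = r ω cosθ.
L cosφ = √(L² − r² sin²θ) = 0.077394 m.
|ω_rod| = r ω |cosθ| / √(L² − r² sin²θ) = 0.0161·271.6·0.96771/0.077394 = 54.686 rad/s.

54.7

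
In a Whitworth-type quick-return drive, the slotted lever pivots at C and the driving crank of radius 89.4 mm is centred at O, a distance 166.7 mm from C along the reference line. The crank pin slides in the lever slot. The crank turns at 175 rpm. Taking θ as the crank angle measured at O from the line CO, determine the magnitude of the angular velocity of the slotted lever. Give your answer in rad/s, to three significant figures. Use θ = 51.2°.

5.83

ω = 18.33 rad/s (from 175 rpm).
Crank pin A relative to C: A = (d + r cosθ, r sinθ); lever angle φ = atan2(r sinθ, d + r cosθ).
Differentiating tanφ: φ̇ = rω(d cosθ + r)/(d² + r² + 2dr cosθ).
d² + r² + 2dr cosθ = |CA|² = 0.0544578 m²;  d cosθ + r = +0.19385 m.
|ω_lever| = |0.0894·18.33·+0.19385| / 0.0544578 = 5.832 rad/s.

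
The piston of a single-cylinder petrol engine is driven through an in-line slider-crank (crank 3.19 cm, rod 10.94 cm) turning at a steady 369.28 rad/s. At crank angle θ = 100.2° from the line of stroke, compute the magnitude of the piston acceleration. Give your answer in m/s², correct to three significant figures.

ω = 369.3 rad/s
x(θ) = r cosθ + √(L² − r² sin²θ); with ω constant, a = ω²·d²x/dθ².
d²x/dθ² = −r cosθ − r²(cos2θ)/√u − r⁴ sin²2θ/(4u^{3/2}),  u = L² − r² sin²θ = 0.0109827 m².
Substituting r = 0.0319 m, L = 0.1094 m, θ = 100.2°: d²x/dθ² = +0.014723 m.
a = ω²·d²x/dθ² = (369.3)²·(+0.014723) = +2007.7 m/s²;  |a| = 2007.7 m/s².

2010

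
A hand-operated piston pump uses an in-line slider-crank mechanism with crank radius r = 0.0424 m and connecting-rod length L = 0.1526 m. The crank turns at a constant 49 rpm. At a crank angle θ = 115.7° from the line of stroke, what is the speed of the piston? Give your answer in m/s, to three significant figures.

0.172

ω = 2π·49/60 = 5.131 rad/s
For an in-line slider-crank, x = r cosθ + √(L² − r² sin²θ), so v = −rω sinθ·[1 + r cosθ/√(L² − r² sin²θ)].
With r = 0.0424 m, L = 0.1526 m, θ = 115.7°: √(L² − r² sin²θ) = 0.14774 m.
v = −0.0424·5.131·0.90108·[1 + 0.0424·-0.43366/0.14774] = -0.17164 m/s.
|v| = 0.17164 m/s.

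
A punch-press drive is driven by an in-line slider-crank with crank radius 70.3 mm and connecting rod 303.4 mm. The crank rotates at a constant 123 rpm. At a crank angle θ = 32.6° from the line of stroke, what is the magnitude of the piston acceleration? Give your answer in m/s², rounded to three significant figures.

11.0

ω = 2π·123/60 = 12.88 rad/s
x(θ) = r cosθ + √(L² − r² sin²θ); with ω constant, a = ω²·d²x/dθ².
d²x/dθ² = −r cosθ − r²(cos2θ)/√u − r⁴ sin²2θ/(4u^{3/2}),  u = L² − r² sin²θ = 0.090617 m².
Substituting r = 0.0703 m, L = 0.3034 m, θ = 32.6°: d²x/dθ² = -0.066295 m.
a = ω²·d²x/dθ² = (12.88)²·(-0.066295) = -10.999 m/s²;  |a| = 10.999 m/s².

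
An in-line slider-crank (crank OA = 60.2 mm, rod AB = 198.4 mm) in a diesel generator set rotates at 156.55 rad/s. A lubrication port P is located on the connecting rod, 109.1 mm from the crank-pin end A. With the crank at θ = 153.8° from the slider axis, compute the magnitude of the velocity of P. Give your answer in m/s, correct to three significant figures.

ω = 156.6 rad/s.  Crank-pin speed |V_A| = rω = 9.4243 m/s, perpendicular to OA.
Rod angle: sinφ = −(r/L) sinθ ⇒ φ = -7.699°; ω_rod = −rω cosθ/√(L²−r²sin²θ) = +43.009 rad/s.
V_P = V_A + ω_rod × AP, with AP = 0.1091 m along the rod.
Components: V_Px = −rω sinθ − a·ω_rod·sinφ = -3.5323 m/s;  V_Py = rω cosθ + a·ω_rod·cosφ = -3.8061 m/s.
|V_P| = √(V_Px² + V_Py²) = 5.1926 m/s.

5.19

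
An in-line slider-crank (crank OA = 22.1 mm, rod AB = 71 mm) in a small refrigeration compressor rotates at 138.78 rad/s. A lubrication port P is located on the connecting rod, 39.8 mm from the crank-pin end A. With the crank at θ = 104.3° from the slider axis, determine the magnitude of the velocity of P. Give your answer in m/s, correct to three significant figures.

2.86

ω = 138.8 rad/s.  Crank-pin speed |V_A| = rω = 3.067 m/s, perpendicular to OA.
Rod angle: sinφ = −(r/L) sinθ ⇒ φ = -17.555°; ω_rod = −rω cosθ/√(L²−r²sin²θ) = +11.191 rad/s.
V_P = V_A + ω_rod × AP, with AP = 0.0398 m along the rod.
Components: V_Px = −rω sinθ − a·ω_rod·sinφ = -2.8377 m/s;  V_Py = rω cosθ + a·ω_rod·cosφ = -0.3329 m/s.
|V_P| = √(V_Px² + V_Py²) = 2.8571 m/s.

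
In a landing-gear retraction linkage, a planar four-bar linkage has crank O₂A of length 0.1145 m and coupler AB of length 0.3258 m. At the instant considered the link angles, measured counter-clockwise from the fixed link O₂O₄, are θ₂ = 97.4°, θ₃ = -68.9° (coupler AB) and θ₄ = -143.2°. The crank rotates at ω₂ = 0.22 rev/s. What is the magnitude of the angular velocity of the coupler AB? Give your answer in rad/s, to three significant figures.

0.440

ω₂ = 1.382 rad/s (from 0.22 rev/s).
Differentiating the loop-closure r₂e^{iθ₂}+r₃e^{iθ₃}=r₁+r₄e^{iθ₄} gives r₂ω₂e^{iθ₂}+r₃ω₃e^{iθ₃}=r₄ω₄e^{iθ₄}.
Eliminating the other unknown: ω₃ = r₂ω₂ sin(θ₄−θ₂) / [r₃ sin(θ₃−θ₄)].
Numerator sine = +0.87121; denominator sine = +0.96269.
Result = 0.1145·1.382·(+0.87121) / (0.3258·(+0.96269)) = +0.43964 rad/s; magnitude 0.43964 rad/s.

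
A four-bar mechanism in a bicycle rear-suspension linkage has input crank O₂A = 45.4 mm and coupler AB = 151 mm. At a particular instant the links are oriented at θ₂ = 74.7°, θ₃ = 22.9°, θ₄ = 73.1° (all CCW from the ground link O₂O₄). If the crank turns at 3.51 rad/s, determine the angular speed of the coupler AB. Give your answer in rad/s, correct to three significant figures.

ω₂ = 3.51 rad/s
Differentiating the loop-closure r₂e^{iθ₂}+r₃e^{iθ₃}=r₁+r₄e^{iθ₄} gives r₂ω₂e^{iθ₂}+r₃ω₃e^{iθ₃}=r₄ω₄e^{iθ₄}.
Eliminating the other unknown: ω₃ = r₂ω₂ sin(θ₄−θ₂) / [r₃ sin(θ₃−θ₄)].
Numerator sine = -0.02792; denominator sine = -0.76828.
Result = 0.0454·3.51·(-0.02792) / (0.151·(-0.76828)) = +0.038354 rad/s; magnitude 0.038354 rad/s.

0.0384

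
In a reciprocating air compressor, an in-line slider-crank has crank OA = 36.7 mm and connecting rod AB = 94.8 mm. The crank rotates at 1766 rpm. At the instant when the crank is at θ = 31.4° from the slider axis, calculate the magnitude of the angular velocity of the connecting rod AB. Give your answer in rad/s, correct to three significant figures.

ω = 184.9 rad/s (converted from 1766 rpm).
The rod makes angle φ with the slider axis where L sinφ = r sinθ; differentiating, L cosφ·φ̇ = r ω cosθ.
L cosφ = √(L² − r² sin²θ) = 0.092852 m.
|ω_rod| = r ω |cosθ| / √(L² − r² sin²θ) = 0.0367·184.9·0.85355/0.092852 = 62.391 rad/s.

62.4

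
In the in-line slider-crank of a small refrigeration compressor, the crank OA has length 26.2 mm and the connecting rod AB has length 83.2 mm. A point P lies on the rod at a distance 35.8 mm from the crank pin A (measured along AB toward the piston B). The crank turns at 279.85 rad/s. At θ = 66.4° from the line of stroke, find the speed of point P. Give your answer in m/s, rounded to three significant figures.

7.29

ω = 279.9 rad/s.  Crank-pin speed |V_A| = rω = 7.3321 m/s, perpendicular to OA.
Rod angle: sinφ = −(r/L) sinθ ⇒ φ = -16.772°; ω_rod = −rω cosθ/√(L²−r²sin²θ) = -36.849 rad/s.
V_P = V_A + ω_rod × AP, with AP = 0.0358 m along the rod.
Components: V_Px = −rω sinθ − a·ω_rod·sinφ = -7.0995 m/s;  V_Py = rω cosθ + a·ω_rod·cosφ = +1.6723 m/s.
|V_P| = √(V_Px² + V_Py²) = 7.2938 m/s.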